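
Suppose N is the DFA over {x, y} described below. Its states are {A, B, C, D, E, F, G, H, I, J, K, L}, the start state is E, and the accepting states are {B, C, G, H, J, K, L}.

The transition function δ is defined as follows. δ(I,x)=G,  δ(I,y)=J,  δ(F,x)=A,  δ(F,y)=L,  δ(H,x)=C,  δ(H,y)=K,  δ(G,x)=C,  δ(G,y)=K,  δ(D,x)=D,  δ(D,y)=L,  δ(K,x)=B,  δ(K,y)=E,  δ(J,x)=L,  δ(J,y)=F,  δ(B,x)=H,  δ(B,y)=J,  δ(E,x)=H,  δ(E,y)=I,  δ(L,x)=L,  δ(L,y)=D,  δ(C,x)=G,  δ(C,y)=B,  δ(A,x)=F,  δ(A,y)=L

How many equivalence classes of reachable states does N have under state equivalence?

8

Start with accepting vs non-accepting: {B,C,G,H,J,K,L} | {A,D,E,F,I}.
Split {B,C,G,H,J,K,L} by δ(·,y) → {B,C,G,H} and {J,K,L}.
On input y, block {B,C,G,H} splits into {B,G,H} and {C}.
Refine {B,G,H} on symbol x: members go to different blocks, giving {G,H} and {B}.
On input x, block {A,D,E,F,I} splits into {A,D,F} and {E,I}.
On input x, block {J,K,L} splits into {J,L} and {K}.
On input y, block {E,I} splits into {E} and {I}.
No further refinement is possible. Final partition (8 blocks): {G,H} | {A,D,F} | {J,L} | {C} | {B} | {E} | {K} | {I}.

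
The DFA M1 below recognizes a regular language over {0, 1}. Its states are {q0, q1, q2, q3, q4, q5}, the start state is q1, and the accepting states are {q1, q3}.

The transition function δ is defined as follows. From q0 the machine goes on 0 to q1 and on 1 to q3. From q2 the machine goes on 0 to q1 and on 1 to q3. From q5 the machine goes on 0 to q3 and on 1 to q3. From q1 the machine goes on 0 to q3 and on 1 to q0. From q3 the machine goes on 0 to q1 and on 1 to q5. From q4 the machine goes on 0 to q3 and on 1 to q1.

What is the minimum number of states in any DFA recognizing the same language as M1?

2

States {q2,q4} cannot be reached from the start state, so discard them.
Start with accepting vs non-accepting: {q1,q3} | {q0,q5}.
Stable partition: {q1,q3} | {q0,q5} — 2 equivalence classes.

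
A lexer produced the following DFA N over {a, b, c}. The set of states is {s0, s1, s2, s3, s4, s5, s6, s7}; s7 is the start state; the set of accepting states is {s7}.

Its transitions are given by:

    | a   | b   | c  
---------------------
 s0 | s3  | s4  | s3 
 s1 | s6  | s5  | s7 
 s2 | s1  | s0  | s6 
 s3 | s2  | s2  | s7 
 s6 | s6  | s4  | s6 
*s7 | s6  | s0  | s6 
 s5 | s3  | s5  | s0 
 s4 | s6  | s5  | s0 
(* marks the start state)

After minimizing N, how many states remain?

8

Every state is reachable, so we keep all 8.
P0 = {s7} | {s0,s1,s2,s3,s4,s5,s6}.
Refine {s0,s1,s2,s3,s4,s5,s6} on symbol c: members go to different blocks, giving {s0,s2,s4,s5,s6} and {s1,s3}.
Refine {s0,s2,s4,s5,s6} on symbol a: members go to different blocks, giving {s0,s2,s5} and {s4,s6}.
Refine {s0,s2,s5} on symbol b: members go to different blocks, giving {s2,s5} and {s0}.
Refine {s2,s5} on symbol b: members go to different blocks, giving {s2} and {s5}.
On input a, block {s1,s3} splits into {s1} and {s3}.
Split {s4,s6} by δ(·,b) → {s4} and {s6}.
No further refinement is possible. Final partition (8 blocks): {s7} | {s2} | {s1} | {s4} | {s0} | {s5} | {s3} | {s6}.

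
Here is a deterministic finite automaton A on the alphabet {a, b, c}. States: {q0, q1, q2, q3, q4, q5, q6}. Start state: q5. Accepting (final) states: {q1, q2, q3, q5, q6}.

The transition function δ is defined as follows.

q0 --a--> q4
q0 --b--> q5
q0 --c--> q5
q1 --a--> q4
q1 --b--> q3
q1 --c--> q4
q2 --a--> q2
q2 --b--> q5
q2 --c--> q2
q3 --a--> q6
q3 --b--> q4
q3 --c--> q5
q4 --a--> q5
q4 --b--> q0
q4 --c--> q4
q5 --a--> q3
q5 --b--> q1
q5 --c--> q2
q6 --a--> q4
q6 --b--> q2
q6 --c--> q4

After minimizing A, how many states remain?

P0 = {q1,q2,q3,q5,q6} | {q0,q4}.
Refine {q1,q2,q3,q5,q6} on symbol a: members go to different blocks, giving {q2,q3,q5} and {q1,q6}.
Split {q2,q3,q5} by δ(·,a) → {q2,q5} and {q3}.
On input a, block {q2,q5} splits into {q2} and {q5}.
Split {q0,q4} by δ(·,a) → {q0} and {q4}.
Refine {q1,q6} on symbol b: members go to different blocks, giving {q1} and {q6}.
Stable partition: {q2} | {q0} | {q1} | {q3} | {q5} | {q4} | {q6} — 7 equivalence classes.

7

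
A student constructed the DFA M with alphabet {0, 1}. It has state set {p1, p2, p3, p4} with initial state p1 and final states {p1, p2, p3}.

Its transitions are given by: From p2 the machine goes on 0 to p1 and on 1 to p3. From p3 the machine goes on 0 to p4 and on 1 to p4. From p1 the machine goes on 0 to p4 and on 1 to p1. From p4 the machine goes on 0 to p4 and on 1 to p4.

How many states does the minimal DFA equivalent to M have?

States {p2,p3} cannot be reached from the start state, so discard them.
Initial partition by acceptance: {p1} | {p4}.
No further refinement is possible. Final partition (2 blocks): {p1} | {p4}.

2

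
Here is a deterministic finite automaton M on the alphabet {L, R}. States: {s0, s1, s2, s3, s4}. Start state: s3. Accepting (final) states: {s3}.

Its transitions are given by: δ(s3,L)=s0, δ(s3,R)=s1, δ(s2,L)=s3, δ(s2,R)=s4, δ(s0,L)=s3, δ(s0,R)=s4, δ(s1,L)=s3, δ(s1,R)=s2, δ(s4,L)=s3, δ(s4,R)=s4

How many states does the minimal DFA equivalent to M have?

2

Every state is reachable, so we keep all 5.
P0 = {s3} | {s0,s1,s2,s4}.
No further refinement is possible. Final partition (2 blocks): {s3} | {s0,s1,s2,s4}.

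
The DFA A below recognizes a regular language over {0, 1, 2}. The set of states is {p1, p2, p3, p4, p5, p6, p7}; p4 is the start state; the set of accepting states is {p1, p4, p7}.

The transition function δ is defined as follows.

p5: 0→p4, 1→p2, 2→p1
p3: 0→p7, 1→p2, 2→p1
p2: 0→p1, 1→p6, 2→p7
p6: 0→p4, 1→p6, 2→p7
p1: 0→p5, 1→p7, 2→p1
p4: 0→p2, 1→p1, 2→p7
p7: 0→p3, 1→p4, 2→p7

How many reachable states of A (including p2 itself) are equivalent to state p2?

Every state is reachable, so we keep all 7.
P0 = {p1,p4,p7} | {p2,p3,p5,p6}.
The partition is now stable with 2 blocks: {p1,p4,p7} | {p2,p3,p5,p6}.
State p2 belongs to the block {p2,p3,p5,p6}, which has 4 states.

4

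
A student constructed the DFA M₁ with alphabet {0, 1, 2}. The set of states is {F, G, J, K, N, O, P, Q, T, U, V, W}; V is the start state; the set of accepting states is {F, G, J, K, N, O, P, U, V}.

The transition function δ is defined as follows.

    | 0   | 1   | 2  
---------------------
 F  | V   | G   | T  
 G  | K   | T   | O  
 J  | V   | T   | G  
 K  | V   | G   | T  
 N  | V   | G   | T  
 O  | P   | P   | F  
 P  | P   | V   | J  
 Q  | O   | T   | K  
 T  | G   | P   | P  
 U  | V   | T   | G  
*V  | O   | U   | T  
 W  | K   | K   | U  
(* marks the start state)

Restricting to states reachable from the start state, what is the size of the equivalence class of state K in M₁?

2

Reachable states from the start: {F,G,J,K,O,P,T,U,V}. Unreachable: {N,Q,W} — drop them.
P0 = {F,G,J,K,O,P,U,V} | {T}.
Split {F,G,J,K,O,P,U,V} by δ(·,1) → {F,K,O,P,V} and {G,J,U}.
Split {F,K,O,P,V} by δ(·,1) → {F,K,V} and {O,P}.
On input 0, block {F,K,V} splits into {F,K} and {V}.
On input 0, block {G,J,U} splits into {J,U} and {G}.
Split {O,P} by δ(·,1) → {P} and {O}.
The partition is now stable with 7 blocks: {F,K} | {T} | {J,U} | {P} | {V} | {G} | {O}.
The equivalence class containing K is {F,K}, of size 2.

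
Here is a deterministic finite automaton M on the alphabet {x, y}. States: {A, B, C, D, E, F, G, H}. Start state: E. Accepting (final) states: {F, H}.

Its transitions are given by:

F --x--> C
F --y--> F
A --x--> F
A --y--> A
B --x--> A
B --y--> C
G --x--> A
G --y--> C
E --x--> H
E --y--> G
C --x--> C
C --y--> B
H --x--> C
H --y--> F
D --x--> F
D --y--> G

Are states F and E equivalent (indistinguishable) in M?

No

First remove the unreachable states {D}; 7 states remain.
Start with accepting vs non-accepting: {F,H} | {A,B,C,E,G}.
Split {A,B,C,E,G} by δ(·,x) → {B,C,G} and {A,E}.
Split {B,C,G} by δ(·,x) → {B,G} and {C}.
Refine {A,E} on symbol y: members go to different blocks, giving {A} and {E}.
The partition is now stable with 5 blocks: {F,H} | {B,G} | {A} | {C} | {E}.
F and E end up in different blocks, so they are distinguishable. For instance, the string 'ε' is accepted from only F.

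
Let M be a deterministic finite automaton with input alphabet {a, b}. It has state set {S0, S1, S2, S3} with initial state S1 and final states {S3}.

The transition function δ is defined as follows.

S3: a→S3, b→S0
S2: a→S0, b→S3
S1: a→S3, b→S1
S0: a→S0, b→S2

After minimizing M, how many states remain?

Initial partition by acceptance: {S3} | {S0,S1,S2}.
Refine {S0,S1,S2} on symbol a: members go to different blocks, giving {S0,S2} and {S1}.
Refine {S0,S2} on symbol b: members go to different blocks, giving {S0} and {S2}.
The partition is now stable with 4 blocks: {S3} | {S0} | {S1} | {S2}.

4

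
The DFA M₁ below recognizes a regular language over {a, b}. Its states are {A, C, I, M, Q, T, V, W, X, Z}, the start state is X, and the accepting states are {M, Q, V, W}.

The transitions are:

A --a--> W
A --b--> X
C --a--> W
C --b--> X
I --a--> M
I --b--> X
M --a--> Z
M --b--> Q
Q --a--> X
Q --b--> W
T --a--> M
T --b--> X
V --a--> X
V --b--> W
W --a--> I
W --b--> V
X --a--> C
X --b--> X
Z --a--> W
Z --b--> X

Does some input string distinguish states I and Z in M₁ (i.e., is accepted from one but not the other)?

No

First remove the unreachable states {A,T}; 8 states remain.
P0 = {M,Q,V,W} | {C,I,X,Z}.
On input a, block {C,I,X,Z} splits into {C,I,Z} and {X}.
Split {M,Q,V,W} by δ(·,a) → {Q,V} and {M,W}.
No further refinement is possible. Final partition (4 blocks): {Q,V} | {C,I,Z} | {X} | {M,W}.
I and Z lie in the same block of the stable partition, so they are equivalent — no string distinguishes them.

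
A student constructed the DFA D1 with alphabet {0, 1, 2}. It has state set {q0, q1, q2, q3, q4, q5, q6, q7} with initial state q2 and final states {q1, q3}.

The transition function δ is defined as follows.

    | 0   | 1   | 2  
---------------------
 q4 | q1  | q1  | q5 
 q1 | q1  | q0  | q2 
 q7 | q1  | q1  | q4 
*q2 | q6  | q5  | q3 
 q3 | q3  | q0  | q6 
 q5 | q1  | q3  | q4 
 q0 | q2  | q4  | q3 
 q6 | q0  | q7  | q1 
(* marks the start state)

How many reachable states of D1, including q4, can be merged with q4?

3

P0 = {q1,q3} | {q0,q2,q4,q5,q6,q7}.
Refine {q0,q2,q4,q5,q6,q7} on symbol 0: members go to different blocks, giving {q0,q2,q6} and {q4,q5,q7}.
Stable partition: {q1,q3} | {q0,q2,q6} | {q4,q5,q7} — 3 equivalence classes.
The equivalence class containing q4 is {q4,q5,q7}, of size 3.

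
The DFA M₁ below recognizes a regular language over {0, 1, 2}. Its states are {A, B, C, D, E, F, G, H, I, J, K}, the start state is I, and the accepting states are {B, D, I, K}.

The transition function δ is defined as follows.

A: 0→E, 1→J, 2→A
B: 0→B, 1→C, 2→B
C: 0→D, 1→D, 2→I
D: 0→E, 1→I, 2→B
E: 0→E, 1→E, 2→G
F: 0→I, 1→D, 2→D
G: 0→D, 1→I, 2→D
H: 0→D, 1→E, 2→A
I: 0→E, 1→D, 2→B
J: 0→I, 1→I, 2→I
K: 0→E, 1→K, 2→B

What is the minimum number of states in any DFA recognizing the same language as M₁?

4

First remove the unreachable states {A,F,H,J,K}; 6 states remain.
Start with accepting vs non-accepting: {B,D,I} | {C,E,G}.
On input 0, block {B,D,I} splits into {D,I} and {B}.
Split {C,E,G} by δ(·,0) → {C,G} and {E}.
No further refinement is possible. Final partition (4 blocks): {D,I} | {C,G} | {B} | {E}.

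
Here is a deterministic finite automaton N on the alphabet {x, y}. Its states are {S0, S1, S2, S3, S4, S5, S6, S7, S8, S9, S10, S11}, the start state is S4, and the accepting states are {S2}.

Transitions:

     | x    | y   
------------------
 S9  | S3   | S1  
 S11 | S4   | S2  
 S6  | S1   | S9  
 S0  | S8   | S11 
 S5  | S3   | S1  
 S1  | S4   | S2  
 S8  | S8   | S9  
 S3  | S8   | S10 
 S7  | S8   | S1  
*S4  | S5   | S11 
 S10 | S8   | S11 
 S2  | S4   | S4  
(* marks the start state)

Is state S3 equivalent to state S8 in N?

Reachable states from the start: {S1,S2,S3,S4,S5,S8,S9,S10,S11}. Unreachable: {S0,S6,S7} — drop them.
Initial partition by acceptance: {S2} | {S1,S3,S4,S5,S8,S9,S10,S11}.
Split {S1,S3,S4,S5,S8,S9,S10,S11} by δ(·,y) → {S3,S4,S5,S8,S9,S10} and {S1,S11}.
Refine {S3,S4,S5,S8,S9,S10} on symbol y: members go to different blocks, giving {S4,S5,S9,S10} and {S3,S8}.
On input x, block {S4,S5,S9,S10} splits into {S5,S9,S10} and {S4}.
Stable partition: {S2} | {S5,S9,S10} | {S1,S11} | {S3,S8} | {S4} — 5 equivalence classes.
S3 and S8 lie in the same block of the stable partition, so they are equivalent — no string distinguishes them.

Yes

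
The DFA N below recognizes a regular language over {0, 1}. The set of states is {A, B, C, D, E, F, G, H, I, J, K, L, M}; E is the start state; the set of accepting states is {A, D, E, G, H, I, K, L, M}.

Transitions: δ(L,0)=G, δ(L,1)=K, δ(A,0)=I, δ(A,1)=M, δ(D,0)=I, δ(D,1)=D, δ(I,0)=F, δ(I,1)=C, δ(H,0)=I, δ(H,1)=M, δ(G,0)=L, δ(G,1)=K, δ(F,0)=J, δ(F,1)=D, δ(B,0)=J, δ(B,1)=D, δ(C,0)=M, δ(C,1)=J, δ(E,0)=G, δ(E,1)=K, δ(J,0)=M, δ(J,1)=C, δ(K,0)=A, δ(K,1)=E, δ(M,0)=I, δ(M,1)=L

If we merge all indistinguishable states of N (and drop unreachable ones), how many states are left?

States {B,H} cannot be reached from the start state, so discard them.
Initial partition by acceptance: {A,D,E,G,I,K,L,M} | {C,F,J}.
Split {A,D,E,G,I,K,L,M} by δ(·,0) → {A,D,E,G,K,L,M} and {I}.
Refine {A,D,E,G,K,L,M} on symbol 0: members go to different blocks, giving {E,G,K,L} and {A,D,M}.
On input 0, block {E,G,K,L} splits into {E,G,L} and {K}.
On input 0, block {C,F,J} splits into {C,J} and {F}.
On input 1, block {A,D,M} splits into {A,D} and {M}.
On input 1, block {A,D} splits into {A} and {D}.
Stable partition: {E,G,L} | {C,J} | {I} | {A} | {K} | {F} | {M} | {D} — 8 equivalence classes.

8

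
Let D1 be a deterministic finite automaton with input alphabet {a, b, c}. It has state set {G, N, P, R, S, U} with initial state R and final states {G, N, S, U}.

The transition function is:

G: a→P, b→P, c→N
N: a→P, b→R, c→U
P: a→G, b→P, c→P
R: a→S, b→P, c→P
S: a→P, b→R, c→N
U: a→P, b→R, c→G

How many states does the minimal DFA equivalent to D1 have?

2

All states are reachable from the start state.
Initial partition by acceptance: {G,N,S,U} | {P,R}.
Stable partition: {G,N,S,U} | {P,R} — 2 equivalence classes.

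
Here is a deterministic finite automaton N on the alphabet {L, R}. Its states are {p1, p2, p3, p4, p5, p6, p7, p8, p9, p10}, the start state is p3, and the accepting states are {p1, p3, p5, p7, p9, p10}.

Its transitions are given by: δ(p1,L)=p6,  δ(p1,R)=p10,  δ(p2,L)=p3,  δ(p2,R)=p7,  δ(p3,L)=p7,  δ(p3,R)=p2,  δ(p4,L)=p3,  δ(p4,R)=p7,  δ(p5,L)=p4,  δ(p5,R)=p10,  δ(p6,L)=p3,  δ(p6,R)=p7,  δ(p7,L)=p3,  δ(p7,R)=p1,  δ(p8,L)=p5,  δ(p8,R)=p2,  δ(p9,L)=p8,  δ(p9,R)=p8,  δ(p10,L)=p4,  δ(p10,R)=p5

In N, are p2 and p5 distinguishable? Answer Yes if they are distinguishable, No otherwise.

First remove the unreachable states {p8,p9}; 8 states remain.
P0 = {p1,p3,p5,p7,p10} | {p2,p4,p6}.
On input L, block {p1,p3,p5,p7,p10} splits into {p1,p5,p10} and {p3,p7}.
Refine {p3,p7} on symbol R: members go to different blocks, giving {p3} and {p7}.
No further refinement is possible. Final partition (4 blocks): {p1,p5,p10} | {p2,p4,p6} | {p3} | {p7}.
p2 and p5 end up in different blocks, so they are distinguishable. For instance, the string 'ε' is accepted from only p5.

Yes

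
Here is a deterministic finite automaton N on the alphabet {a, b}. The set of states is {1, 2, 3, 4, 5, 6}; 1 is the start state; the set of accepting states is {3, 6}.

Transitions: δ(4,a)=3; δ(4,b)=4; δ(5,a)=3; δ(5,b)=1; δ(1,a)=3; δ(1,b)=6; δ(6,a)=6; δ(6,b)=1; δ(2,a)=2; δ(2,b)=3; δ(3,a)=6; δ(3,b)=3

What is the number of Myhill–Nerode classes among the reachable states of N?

3

First remove the unreachable states {2,4,5}; 3 states remain.
Start with accepting vs non-accepting: {3,6} | {1}.
Refine {3,6} on symbol b: members go to different blocks, giving {3} and {6}.
Stable partition: {3} | {1} | {6} — 3 equivalence classes.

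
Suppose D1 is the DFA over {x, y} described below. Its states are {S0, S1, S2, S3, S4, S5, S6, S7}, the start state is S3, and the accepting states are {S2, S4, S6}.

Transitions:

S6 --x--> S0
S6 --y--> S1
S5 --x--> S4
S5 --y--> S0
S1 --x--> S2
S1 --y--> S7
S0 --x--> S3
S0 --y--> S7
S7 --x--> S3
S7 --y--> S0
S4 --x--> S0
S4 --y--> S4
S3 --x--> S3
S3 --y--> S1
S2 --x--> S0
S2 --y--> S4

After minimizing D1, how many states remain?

States {S5,S6} cannot be reached from the start state, so discard them.
Initial partition by acceptance: {S2,S4} | {S0,S1,S3,S7}.
On input x, block {S0,S1,S3,S7} splits into {S0,S3,S7} and {S1}.
Refine {S0,S3,S7} on symbol y: members go to different blocks, giving {S0,S7} and {S3}.
The partition is now stable with 4 blocks: {S2,S4} | {S0,S7} | {S1} | {S3}.

4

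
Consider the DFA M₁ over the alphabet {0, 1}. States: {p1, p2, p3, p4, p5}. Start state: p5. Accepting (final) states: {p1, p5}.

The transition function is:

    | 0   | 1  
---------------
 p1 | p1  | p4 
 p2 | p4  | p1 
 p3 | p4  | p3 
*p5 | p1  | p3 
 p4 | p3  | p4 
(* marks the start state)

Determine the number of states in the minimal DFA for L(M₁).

2

States {p2} cannot be reached from the start state, so discard them.
Initial partition by acceptance: {p1,p5} | {p3,p4}.
No further refinement is possible. Final partition (2 blocks): {p1,p5} | {p3,p4}.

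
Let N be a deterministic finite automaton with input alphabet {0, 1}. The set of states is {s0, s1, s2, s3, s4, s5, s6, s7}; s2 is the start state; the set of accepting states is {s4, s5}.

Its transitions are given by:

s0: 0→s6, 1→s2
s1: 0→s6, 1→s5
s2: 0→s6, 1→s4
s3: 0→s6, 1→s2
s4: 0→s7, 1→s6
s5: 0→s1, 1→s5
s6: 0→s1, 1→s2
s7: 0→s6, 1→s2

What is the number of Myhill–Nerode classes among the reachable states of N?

First remove the unreachable states {s0,s3}; 6 states remain.
Initial partition by acceptance: {s4,s5} | {s1,s2,s6,s7}.
Split {s4,s5} by δ(·,1) → {s4} and {s5}.
Split {s1,s2,s6,s7} by δ(·,1) → {s6,s7} and {s1} and {s2}.
On input 0, block {s6,s7} splits into {s6} and {s7}.
Stable partition: {s4} | {s6} | {s5} | {s1} | {s2} | {s7} — 6 equivalence classes.

6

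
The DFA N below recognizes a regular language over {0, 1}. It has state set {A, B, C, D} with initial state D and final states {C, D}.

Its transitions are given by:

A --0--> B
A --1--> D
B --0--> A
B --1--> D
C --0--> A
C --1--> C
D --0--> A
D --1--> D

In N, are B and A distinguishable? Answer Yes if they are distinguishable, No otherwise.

No

First remove the unreachable states {C}; 3 states remain.
Initial partition by acceptance: {D} | {A,B}.
No further refinement is possible. Final partition (2 blocks): {D} | {A,B}.
B and A lie in the same block of the stable partition, so they are equivalent — no string distinguishes them.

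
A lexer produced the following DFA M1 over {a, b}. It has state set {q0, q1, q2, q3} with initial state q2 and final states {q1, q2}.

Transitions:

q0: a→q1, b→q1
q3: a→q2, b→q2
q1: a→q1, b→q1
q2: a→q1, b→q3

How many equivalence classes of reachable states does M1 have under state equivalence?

First remove the unreachable states {q0}; 3 states remain.
Start with accepting vs non-accepting: {q1,q2} | {q3}.
Split {q1,q2} by δ(·,b) → {q1} and {q2}.
The partition is now stable with 3 blocks: {q1} | {q3} | {q2}.

3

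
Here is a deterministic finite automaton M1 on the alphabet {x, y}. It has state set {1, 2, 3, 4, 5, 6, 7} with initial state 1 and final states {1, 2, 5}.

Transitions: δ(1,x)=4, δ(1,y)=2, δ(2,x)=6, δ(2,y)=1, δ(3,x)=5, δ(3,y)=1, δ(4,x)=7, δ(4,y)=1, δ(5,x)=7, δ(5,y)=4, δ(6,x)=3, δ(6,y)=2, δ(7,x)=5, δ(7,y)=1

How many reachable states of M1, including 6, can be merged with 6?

All states are reachable from the start state.
Start with accepting vs non-accepting: {1,2,5} | {3,4,6,7}.
Refine {1,2,5} on symbol y: members go to different blocks, giving {1,2} and {5}.
On input x, block {3,4,6,7} splits into {3,7} and {4,6}.
No further refinement is possible. Final partition (4 blocks): {1,2} | {3,7} | {5} | {4,6}.
The equivalence class containing 6 is {4,6}, of size 2.

2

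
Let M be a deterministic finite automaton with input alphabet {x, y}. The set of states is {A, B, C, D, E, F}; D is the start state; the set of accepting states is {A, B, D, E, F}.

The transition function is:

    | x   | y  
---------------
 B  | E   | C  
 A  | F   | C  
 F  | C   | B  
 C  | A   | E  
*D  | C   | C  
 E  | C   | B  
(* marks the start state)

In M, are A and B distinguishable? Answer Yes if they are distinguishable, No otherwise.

No

Every state is reachable, so we keep all 6.
Start with accepting vs non-accepting: {A,B,D,E,F} | {C}.
Split {A,B,D,E,F} by δ(·,x) → {D,E,F} and {A,B}.
Refine {D,E,F} on symbol y: members go to different blocks, giving {E,F} and {D}.
No further refinement is possible. Final partition (4 blocks): {E,F} | {C} | {A,B} | {D}.
A and B lie in the same block of the stable partition, so they are equivalent — no string distinguishes them.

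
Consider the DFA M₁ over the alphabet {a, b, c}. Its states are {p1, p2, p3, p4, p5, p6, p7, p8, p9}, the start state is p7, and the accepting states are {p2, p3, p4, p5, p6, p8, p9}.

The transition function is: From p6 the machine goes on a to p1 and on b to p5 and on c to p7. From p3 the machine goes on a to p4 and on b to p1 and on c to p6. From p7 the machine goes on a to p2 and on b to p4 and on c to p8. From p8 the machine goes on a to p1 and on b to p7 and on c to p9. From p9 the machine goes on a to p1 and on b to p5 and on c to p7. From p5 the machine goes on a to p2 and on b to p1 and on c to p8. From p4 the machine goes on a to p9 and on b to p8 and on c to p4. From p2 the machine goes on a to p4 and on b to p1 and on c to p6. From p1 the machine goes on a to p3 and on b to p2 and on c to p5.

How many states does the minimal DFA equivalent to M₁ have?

Start with accepting vs non-accepting: {p2,p3,p4,p5,p6,p8,p9} | {p1,p7}.
On input a, block {p2,p3,p4,p5,p6,p8,p9} splits into {p2,p3,p4,p5} and {p6,p8,p9}.
Refine {p2,p3,p4,p5} on symbol a: members go to different blocks, giving {p2,p3,p5} and {p4}.
Refine {p2,p3,p5} on symbol a: members go to different blocks, giving {p2,p3} and {p5}.
On input b, block {p1,p7} splits into {p1} and {p7}.
On input b, block {p6,p8,p9} splits into {p6,p9} and {p8}.
Stable partition: {p2,p3} | {p1} | {p6,p9} | {p4} | {p5} | {p7} | {p8} — 7 equivalence classes.

7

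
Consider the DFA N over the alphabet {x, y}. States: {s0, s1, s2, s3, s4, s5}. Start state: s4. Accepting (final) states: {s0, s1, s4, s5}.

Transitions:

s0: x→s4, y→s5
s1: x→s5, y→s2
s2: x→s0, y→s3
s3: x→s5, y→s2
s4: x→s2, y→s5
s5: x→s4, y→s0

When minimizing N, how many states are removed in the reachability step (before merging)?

BFS from s4 reaches {s0, s2, s3, s4, s5}; the 1 state(s) s1 are never visited.

1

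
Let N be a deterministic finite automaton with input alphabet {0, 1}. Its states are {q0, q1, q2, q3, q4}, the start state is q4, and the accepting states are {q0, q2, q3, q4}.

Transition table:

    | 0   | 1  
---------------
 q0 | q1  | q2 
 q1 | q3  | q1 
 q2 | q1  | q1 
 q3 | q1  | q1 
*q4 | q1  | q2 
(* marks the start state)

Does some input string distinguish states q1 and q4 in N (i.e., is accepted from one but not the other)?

Yes

States {q0} cannot be reached from the start state, so discard them.
Start with accepting vs non-accepting: {q2,q3,q4} | {q1}.
On input 1, block {q2,q3,q4} splits into {q2,q3} and {q4}.
Stable partition: {q2,q3} | {q1} | {q4} — 3 equivalence classes.
q1 and q4 end up in different blocks, so they are distinguishable. For instance, the string 'ε' is accepted from only q4.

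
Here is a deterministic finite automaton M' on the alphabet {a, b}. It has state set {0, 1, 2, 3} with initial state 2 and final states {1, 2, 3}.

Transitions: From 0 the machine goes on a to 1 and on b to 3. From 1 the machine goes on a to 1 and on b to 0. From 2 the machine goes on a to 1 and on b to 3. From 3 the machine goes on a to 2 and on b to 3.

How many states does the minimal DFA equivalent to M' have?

4

All states are reachable from the start state.
Initial partition by acceptance: {1,2,3} | {0}.
Refine {1,2,3} on symbol b: members go to different blocks, giving {2,3} and {1}.
On input a, block {2,3} splits into {2} and {3}.
Stable partition: {2} | {0} | {1} | {3} — 4 equivalence classes.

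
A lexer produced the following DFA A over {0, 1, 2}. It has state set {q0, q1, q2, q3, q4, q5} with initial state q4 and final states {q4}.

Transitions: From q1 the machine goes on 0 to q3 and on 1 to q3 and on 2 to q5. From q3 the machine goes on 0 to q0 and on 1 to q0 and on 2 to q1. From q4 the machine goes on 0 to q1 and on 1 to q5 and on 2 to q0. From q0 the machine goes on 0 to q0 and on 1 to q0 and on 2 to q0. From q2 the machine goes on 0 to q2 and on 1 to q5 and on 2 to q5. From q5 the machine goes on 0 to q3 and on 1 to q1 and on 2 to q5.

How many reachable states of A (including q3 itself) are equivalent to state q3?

4

Reachable states from the start: {q0,q1,q3,q4,q5}. Unreachable: {q2} — drop them.
Start with accepting vs non-accepting: {q4} | {q0,q1,q3,q5}.
Stable partition: {q4} | {q0,q1,q3,q5} — 2 equivalence classes.
The equivalence class containing q3 is {q0,q1,q3,q5}, of size 4.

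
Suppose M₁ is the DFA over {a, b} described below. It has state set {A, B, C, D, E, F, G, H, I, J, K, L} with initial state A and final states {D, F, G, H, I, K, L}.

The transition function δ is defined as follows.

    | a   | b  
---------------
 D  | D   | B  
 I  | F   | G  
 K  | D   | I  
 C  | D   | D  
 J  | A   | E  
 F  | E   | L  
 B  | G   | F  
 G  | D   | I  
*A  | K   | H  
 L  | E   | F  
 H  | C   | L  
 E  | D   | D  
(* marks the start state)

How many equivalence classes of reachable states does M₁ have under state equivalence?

6

States {J} cannot be reached from the start state, so discard them.
Initial partition by acceptance: {D,F,G,H,I,K,L} | {A,B,C,E}.
On input a, block {D,F,G,H,I,K,L} splits into {D,G,I,K} and {F,H,L}.
Refine {D,G,I,K} on symbol a: members go to different blocks, giving {D,G,K} and {I}.
Split {D,G,K} by δ(·,b) → {G,K} and {D}.
Refine {A,B,C,E} on symbol a: members go to different blocks, giving {A,B} and {C,E}.
Stable partition: {G,K} | {A,B} | {F,H,L} | {I} | {D} | {C,E} — 6 equivalence classes.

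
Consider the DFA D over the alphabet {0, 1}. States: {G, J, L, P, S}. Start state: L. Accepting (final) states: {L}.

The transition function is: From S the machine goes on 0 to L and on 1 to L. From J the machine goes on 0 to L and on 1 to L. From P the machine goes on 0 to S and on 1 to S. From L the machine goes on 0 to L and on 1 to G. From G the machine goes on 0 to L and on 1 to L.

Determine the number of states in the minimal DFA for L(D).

2

States {J,P,S} cannot be reached from the start state, so discard them.
P0 = {L} | {G}.
No further refinement is possible. Final partition (2 blocks): {L} | {G}.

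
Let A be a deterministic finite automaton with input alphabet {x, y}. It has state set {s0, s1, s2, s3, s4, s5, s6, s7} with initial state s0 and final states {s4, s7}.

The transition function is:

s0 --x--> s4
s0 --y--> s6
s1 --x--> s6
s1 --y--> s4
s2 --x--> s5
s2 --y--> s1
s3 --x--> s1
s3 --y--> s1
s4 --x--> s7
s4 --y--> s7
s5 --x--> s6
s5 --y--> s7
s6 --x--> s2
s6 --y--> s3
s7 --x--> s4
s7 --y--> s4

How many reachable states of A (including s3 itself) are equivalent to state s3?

2

Start with accepting vs non-accepting: {s4,s7} | {s0,s1,s2,s3,s5,s6}.
Split {s0,s1,s2,s3,s5,s6} by δ(·,x) → {s1,s2,s3,s5,s6} and {s0}.
Refine {s1,s2,s3,s5,s6} on symbol y: members go to different blocks, giving {s2,s3,s6} and {s1,s5}.
Refine {s2,s3,s6} on symbol x: members go to different blocks, giving {s2,s3} and {s6}.
No further refinement is possible. Final partition (5 blocks): {s4,s7} | {s2,s3} | {s0} | {s1,s5} | {s6}.
State s3 belongs to the block {s2,s3}, which has 2 states.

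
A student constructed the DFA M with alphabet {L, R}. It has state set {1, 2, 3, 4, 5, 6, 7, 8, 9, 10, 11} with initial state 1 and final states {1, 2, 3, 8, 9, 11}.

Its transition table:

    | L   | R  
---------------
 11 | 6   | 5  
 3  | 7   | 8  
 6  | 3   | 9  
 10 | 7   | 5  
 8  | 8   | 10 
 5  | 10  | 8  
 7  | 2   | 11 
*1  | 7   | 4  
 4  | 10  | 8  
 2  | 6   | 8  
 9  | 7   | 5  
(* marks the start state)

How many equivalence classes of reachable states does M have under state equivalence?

Initial partition by acceptance: {1,2,3,8,9,11} | {4,5,6,7,10}.
Split {1,2,3,8,9,11} by δ(·,L) → {1,2,3,9,11} and {8}.
On input R, block {1,2,3,9,11} splits into {1,9,11} and {2,3}.
Refine {4,5,6,7,10} on symbol L: members go to different blocks, giving {4,5,10} and {6,7}.
Split {4,5,10} by δ(·,L) → {4,5} and {10}.
No further refinement is possible. Final partition (6 blocks): {1,9,11} | {4,5} | {8} | {2,3} | {6,7} | {10}.

6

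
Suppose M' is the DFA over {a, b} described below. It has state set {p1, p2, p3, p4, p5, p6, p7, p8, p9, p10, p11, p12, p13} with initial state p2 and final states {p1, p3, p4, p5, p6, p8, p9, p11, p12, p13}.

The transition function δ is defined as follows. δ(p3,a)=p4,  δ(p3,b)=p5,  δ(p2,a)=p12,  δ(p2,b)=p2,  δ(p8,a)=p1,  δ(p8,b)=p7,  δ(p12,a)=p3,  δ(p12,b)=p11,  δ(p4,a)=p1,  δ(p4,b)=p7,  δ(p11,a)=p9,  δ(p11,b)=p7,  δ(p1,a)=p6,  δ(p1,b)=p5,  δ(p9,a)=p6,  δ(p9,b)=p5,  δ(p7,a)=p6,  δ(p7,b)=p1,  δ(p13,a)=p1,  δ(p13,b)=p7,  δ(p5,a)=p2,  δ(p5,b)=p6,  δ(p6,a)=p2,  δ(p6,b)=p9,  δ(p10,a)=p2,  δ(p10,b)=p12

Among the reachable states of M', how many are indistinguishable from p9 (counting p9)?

Reachable states from the start: {p1,p2,p3,p4,p5,p6,p7,p9,p11,p12}. Unreachable: {p8,p10,p13} — drop them.
Initial partition by acceptance: {p1,p3,p4,p5,p6,p9,p11,p12} | {p2,p7}.
Refine {p1,p3,p4,p5,p6,p9,p11,p12} on symbol a: members go to different blocks, giving {p1,p3,p4,p9,p11,p12} and {p5,p6}.
Refine {p1,p3,p4,p9,p11,p12} on symbol a: members go to different blocks, giving {p3,p4,p11,p12} and {p1,p9}.
Split {p3,p4,p11,p12} by δ(·,a) → {p3,p12} and {p4,p11}.
On input a, block {p3,p12} splits into {p3} and {p12}.
Refine {p2,p7} on symbol a: members go to different blocks, giving {p2} and {p7}.
Refine {p5,p6} on symbol b: members go to different blocks, giving {p5} and {p6}.
Stable partition: {p3} | {p2} | {p5} | {p1,p9} | {p4,p11} | {p12} | {p7} | {p6} — 8 equivalence classes.
The equivalence class containing p9 is {p1,p9}, of size 2.

2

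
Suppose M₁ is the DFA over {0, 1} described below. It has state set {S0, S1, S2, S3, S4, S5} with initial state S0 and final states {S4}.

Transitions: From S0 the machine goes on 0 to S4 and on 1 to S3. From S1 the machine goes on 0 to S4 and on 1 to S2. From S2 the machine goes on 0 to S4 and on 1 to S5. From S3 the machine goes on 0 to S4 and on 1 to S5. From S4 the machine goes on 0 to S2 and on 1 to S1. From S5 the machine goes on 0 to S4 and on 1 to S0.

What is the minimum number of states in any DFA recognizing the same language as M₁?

P0 = {S4} | {S0,S1,S2,S3,S5}.
Stable partition: {S4} | {S0,S1,S2,S3,S5} — 2 equivalence classes.

2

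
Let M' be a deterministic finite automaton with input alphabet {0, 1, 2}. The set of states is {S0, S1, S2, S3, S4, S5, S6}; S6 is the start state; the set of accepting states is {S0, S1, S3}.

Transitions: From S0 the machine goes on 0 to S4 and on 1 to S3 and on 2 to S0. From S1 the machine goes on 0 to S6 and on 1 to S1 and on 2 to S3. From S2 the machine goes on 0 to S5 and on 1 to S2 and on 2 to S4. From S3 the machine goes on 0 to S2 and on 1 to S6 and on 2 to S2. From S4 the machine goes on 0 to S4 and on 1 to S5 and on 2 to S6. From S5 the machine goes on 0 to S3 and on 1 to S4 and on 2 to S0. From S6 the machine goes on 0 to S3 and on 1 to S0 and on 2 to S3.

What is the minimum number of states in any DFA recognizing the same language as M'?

Reachable states from the start: {S0,S2,S3,S4,S5,S6}. Unreachable: {S1} — drop them.
Start with accepting vs non-accepting: {S0,S3} | {S2,S4,S5,S6}.
Refine {S0,S3} on symbol 1: members go to different blocks, giving {S0} and {S3}.
On input 0, block {S2,S4,S5,S6} splits into {S2,S4} and {S5,S6}.
On input 0, block {S2,S4} splits into {S2} and {S4}.
Split {S5,S6} by δ(·,1) → {S5} and {S6}.
Stable partition: {S0} | {S2} | {S3} | {S5} | {S4} | {S6} — 6 equivalence classes.

6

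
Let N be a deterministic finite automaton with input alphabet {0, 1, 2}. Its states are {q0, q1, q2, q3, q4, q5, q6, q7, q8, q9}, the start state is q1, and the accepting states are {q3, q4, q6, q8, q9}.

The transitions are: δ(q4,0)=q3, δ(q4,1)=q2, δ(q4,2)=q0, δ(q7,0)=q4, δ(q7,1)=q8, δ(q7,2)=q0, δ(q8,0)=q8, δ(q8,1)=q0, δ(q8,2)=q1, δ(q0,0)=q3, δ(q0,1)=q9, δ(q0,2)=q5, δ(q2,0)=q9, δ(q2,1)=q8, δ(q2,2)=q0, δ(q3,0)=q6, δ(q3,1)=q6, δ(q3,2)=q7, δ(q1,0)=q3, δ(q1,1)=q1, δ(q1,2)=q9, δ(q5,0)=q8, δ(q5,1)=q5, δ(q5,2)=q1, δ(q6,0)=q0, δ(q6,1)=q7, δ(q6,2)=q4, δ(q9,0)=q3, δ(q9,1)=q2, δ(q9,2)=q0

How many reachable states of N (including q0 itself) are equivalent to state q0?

1

Start with accepting vs non-accepting: {q3,q4,q6,q8,q9} | {q0,q1,q2,q5,q7}.
Split {q3,q4,q6,q8,q9} by δ(·,0) → {q3,q4,q8,q9} and {q6}.
Refine {q3,q4,q8,q9} on symbol 0: members go to different blocks, giving {q4,q8,q9} and {q3}.
Split {q4,q8,q9} by δ(·,0) → {q4,q9} and {q8}.
On input 0, block {q0,q1,q2,q5,q7} splits into {q0,q1} and {q2,q7} and {q5}.
Refine {q0,q1} on symbol 1: members go to different blocks, giving {q0} and {q1}.
The partition is now stable with 8 blocks: {q4,q9} | {q0} | {q6} | {q3} | {q8} | {q2,q7} | {q5} | {q1}.
State q0 belongs to the block {q0}, which has 1 states.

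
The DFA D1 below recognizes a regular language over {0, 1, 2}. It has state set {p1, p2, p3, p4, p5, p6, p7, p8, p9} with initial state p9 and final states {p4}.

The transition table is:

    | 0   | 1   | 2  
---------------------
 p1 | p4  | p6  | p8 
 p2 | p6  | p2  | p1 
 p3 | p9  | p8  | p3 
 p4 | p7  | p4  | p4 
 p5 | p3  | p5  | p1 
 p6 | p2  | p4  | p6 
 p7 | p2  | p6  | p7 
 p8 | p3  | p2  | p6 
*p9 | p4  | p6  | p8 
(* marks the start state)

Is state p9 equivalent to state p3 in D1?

No

Reachable states from the start: {p1,p2,p3,p4,p6,p7,p8,p9}. Unreachable: {p5} — drop them.
Start with accepting vs non-accepting: {p4} | {p1,p2,p3,p6,p7,p8,p9}.
On input 0, block {p1,p2,p3,p6,p7,p8,p9} splits into {p2,p3,p6,p7,p8} and {p1,p9}.
Split {p2,p3,p6,p7,p8} by δ(·,0) → {p2,p6,p7,p8} and {p3}.
Split {p2,p6,p7,p8} by δ(·,0) → {p2,p6,p7} and {p8}.
On input 1, block {p2,p6,p7} splits into {p2,p7} and {p6}.
Refine {p2,p7} on symbol 0: members go to different blocks, giving {p2} and {p7}.
The partition is now stable with 7 blocks: {p4} | {p2} | {p1,p9} | {p3} | {p8} | {p6} | {p7}.
p9 and p3 end up in different blocks, so they are distinguishable. For instance, the string '0' is accepted from only p9.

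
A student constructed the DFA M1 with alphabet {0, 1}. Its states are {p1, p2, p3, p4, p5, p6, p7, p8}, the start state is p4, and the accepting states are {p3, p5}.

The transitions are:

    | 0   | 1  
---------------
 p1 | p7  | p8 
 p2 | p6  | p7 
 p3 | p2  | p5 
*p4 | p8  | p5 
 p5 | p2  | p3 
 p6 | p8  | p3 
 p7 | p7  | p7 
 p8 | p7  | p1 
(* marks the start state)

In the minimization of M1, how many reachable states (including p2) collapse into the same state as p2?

Start with accepting vs non-accepting: {p3,p5} | {p1,p2,p4,p6,p7,p8}.
Split {p1,p2,p4,p6,p7,p8} by δ(·,1) → {p1,p2,p7,p8} and {p4,p6}.
Split {p1,p2,p7,p8} by δ(·,0) → {p1,p7,p8} and {p2}.
The partition is now stable with 4 blocks: {p3,p5} | {p1,p7,p8} | {p4,p6} | {p2}.
State p2 belongs to the block {p2}, which has 1 states.

1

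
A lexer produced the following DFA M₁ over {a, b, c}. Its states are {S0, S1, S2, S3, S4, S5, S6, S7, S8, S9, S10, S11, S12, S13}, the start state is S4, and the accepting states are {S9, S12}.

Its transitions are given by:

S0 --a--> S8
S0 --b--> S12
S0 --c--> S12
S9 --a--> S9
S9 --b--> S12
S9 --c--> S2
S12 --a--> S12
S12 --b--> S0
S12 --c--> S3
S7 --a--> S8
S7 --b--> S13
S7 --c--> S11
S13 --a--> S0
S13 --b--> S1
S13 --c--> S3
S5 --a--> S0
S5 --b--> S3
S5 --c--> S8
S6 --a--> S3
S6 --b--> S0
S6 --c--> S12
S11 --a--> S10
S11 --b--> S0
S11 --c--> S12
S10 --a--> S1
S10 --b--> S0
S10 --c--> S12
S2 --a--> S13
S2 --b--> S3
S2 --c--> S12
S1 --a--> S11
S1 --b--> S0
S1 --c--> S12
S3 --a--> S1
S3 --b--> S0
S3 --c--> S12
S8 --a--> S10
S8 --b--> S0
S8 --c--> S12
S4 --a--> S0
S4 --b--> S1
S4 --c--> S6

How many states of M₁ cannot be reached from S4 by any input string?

5

No path from S4 leads to S2, S5, S7, S9, S13; the other 9 states are all reachable.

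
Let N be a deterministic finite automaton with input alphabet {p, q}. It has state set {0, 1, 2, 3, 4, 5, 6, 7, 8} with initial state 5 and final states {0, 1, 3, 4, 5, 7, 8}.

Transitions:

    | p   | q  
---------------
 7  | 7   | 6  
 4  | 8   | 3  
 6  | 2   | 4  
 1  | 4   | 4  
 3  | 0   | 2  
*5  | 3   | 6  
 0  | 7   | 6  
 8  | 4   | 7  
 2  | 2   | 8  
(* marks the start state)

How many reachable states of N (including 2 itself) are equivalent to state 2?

Reachable states from the start: {0,2,3,4,5,6,7,8}. Unreachable: {1} — drop them.
Start with accepting vs non-accepting: {0,3,4,5,7,8} | {2,6}.
On input q, block {0,3,4,5,7,8} splits into {0,3,5,7} and {4,8}.
The partition is now stable with 3 blocks: {0,3,5,7} | {2,6} | {4,8}.
The equivalence class containing 2 is {2,6}, of size 2.

2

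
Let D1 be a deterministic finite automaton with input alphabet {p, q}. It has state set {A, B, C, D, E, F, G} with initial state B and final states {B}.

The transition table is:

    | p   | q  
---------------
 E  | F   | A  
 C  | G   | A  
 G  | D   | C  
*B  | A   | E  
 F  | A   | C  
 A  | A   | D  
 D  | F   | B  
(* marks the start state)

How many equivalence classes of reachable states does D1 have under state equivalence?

7

Every state is reachable, so we keep all 7.
Initial partition by acceptance: {B} | {A,C,D,E,F,G}.
Split {A,C,D,E,F,G} by δ(·,q) → {A,C,E,F,G} and {D}.
On input p, block {A,C,E,F,G} splits into {A,C,E,F} and {G}.
On input p, block {A,C,E,F} splits into {A,E,F} and {C}.
Refine {A,E,F} on symbol q: members go to different blocks, giving {A} and {E} and {F}.
No further refinement is possible. Final partition (7 blocks): {B} | {A} | {D} | {G} | {C} | {E} | {F}.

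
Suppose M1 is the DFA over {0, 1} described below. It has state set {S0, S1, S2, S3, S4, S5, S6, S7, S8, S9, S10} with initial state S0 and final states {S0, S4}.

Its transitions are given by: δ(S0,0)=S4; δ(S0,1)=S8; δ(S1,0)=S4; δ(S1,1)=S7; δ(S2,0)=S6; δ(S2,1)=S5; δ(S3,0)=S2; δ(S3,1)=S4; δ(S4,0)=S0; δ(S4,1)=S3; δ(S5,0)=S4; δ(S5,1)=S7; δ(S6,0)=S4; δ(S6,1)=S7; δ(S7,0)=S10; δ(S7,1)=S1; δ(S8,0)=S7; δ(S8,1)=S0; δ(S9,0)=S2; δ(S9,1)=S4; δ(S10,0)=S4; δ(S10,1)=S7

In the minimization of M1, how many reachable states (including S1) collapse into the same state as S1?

4

Reachable states from the start: {S0,S1,S2,S3,S4,S5,S6,S7,S8,S10}. Unreachable: {S9} — drop them.
Start with accepting vs non-accepting: {S0,S4} | {S1,S2,S3,S5,S6,S7,S8,S10}.
Split {S1,S2,S3,S5,S6,S7,S8,S10} by δ(·,0) → {S1,S5,S6,S10} and {S2,S3,S7,S8}.
Split {S2,S3,S7,S8} by δ(·,0) → {S2,S7} and {S3,S8}.
No further refinement is possible. Final partition (4 blocks): {S0,S4} | {S1,S5,S6,S10} | {S2,S7} | {S3,S8}.
The equivalence class containing S1 is {S1,S5,S6,S10}, of size 4.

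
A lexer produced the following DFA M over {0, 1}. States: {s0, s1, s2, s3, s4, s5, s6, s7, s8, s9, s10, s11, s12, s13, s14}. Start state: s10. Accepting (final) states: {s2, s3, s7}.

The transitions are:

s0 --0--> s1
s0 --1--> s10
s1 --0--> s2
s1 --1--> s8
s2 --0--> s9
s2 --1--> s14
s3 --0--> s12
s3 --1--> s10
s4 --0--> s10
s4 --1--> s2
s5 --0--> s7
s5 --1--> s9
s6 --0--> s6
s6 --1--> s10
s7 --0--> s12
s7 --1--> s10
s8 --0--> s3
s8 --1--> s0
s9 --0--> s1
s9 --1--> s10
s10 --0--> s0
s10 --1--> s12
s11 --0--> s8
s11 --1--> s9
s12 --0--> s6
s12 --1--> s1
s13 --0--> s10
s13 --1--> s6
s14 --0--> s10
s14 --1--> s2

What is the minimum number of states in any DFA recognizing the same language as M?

First remove the unreachable states {s4,s5,s7,s11,s13}; 10 states remain.
Start with accepting vs non-accepting: {s2,s3} | {s0,s1,s6,s8,s9,s10,s12,s14}.
Split {s0,s1,s6,s8,s9,s10,s12,s14} by δ(·,0) → {s0,s6,s9,s10,s12,s14} and {s1,s8}.
On input 0, block {s0,s6,s9,s10,s12,s14} splits into {s6,s10,s12,s14} and {s0,s9}.
Split {s2,s3} by δ(·,0) → {s2} and {s3}.
Refine {s6,s10,s12,s14} on symbol 0: members go to different blocks, giving {s6,s12,s14} and {s10}.
Refine {s6,s12,s14} on symbol 0: members go to different blocks, giving {s6,s12} and {s14}.
Refine {s6,s12} on symbol 1: members go to different blocks, giving {s6} and {s12}.
Refine {s1,s8} on symbol 0: members go to different blocks, giving {s1} and {s8}.
Stable partition: {s2} | {s6} | {s1} | {s0,s9} | {s3} | {s10} | {s14} | {s12} | {s8} — 9 equivalence classes.

9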